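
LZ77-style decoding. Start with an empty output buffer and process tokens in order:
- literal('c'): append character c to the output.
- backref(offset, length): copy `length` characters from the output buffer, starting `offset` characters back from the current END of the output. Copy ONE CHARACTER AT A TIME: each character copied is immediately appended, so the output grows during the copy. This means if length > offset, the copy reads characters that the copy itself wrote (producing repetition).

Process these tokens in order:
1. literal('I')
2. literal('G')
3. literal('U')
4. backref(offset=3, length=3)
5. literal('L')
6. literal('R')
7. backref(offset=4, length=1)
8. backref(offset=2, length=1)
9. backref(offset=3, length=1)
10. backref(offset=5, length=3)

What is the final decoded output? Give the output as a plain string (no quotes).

Token 1: literal('I'). Output: "I"
Token 2: literal('G'). Output: "IG"
Token 3: literal('U'). Output: "IGU"
Token 4: backref(off=3, len=3). Copied 'IGU' from pos 0. Output: "IGUIGU"
Token 5: literal('L'). Output: "IGUIGUL"
Token 6: literal('R'). Output: "IGUIGULR"
Token 7: backref(off=4, len=1). Copied 'G' from pos 4. Output: "IGUIGULRG"
Token 8: backref(off=2, len=1). Copied 'R' from pos 7. Output: "IGUIGULRGR"
Token 9: backref(off=3, len=1). Copied 'R' from pos 7. Output: "IGUIGULRGRR"
Token 10: backref(off=5, len=3). Copied 'LRG' from pos 6. Output: "IGUIGULRGRRLRG"

Answer: IGUIGULRGRRLRG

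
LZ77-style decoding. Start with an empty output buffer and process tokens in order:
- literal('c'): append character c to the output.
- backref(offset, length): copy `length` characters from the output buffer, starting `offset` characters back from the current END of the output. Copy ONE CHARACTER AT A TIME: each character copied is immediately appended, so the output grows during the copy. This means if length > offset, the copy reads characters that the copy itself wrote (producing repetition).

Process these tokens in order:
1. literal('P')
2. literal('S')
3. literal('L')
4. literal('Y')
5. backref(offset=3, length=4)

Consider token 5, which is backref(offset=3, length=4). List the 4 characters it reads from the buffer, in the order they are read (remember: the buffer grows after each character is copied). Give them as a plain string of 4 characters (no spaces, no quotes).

Token 1: literal('P'). Output: "P"
Token 2: literal('S'). Output: "PS"
Token 3: literal('L'). Output: "PSL"
Token 4: literal('Y'). Output: "PSLY"
Token 5: backref(off=3, len=4). Buffer before: "PSLY" (len 4)
  byte 1: read out[1]='S', append. Buffer now: "PSLYS"
  byte 2: read out[2]='L', append. Buffer now: "PSLYSL"
  byte 3: read out[3]='Y', append. Buffer now: "PSLYSLY"
  byte 4: read out[4]='S', append. Buffer now: "PSLYSLYS"

Answer: SLYS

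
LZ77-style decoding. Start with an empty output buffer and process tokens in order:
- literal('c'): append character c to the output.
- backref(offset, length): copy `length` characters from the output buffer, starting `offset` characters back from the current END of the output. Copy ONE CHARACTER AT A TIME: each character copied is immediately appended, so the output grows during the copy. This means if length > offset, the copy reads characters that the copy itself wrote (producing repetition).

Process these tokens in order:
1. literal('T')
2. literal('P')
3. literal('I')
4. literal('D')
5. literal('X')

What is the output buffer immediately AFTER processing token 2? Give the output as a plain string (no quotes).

Answer: TP

Derivation:
Token 1: literal('T'). Output: "T"
Token 2: literal('P'). Output: "TP"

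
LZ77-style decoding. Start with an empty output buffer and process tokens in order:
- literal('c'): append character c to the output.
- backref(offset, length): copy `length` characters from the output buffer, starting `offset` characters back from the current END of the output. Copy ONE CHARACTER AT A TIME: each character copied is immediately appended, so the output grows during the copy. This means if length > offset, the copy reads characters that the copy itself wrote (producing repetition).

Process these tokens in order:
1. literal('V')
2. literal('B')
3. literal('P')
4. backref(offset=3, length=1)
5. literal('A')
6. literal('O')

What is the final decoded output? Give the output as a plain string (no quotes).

Token 1: literal('V'). Output: "V"
Token 2: literal('B'). Output: "VB"
Token 3: literal('P'). Output: "VBP"
Token 4: backref(off=3, len=1). Copied 'V' from pos 0. Output: "VBPV"
Token 5: literal('A'). Output: "VBPVA"
Token 6: literal('O'). Output: "VBPVAO"

Answer: VBPVAO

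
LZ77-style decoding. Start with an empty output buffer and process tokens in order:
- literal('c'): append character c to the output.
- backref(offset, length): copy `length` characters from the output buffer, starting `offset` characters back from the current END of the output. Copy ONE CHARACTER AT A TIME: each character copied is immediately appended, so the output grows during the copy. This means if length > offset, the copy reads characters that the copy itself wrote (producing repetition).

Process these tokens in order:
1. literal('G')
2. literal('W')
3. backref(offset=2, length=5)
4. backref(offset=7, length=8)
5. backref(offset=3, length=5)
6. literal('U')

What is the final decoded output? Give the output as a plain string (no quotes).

Answer: GWGWGWGGWGWGWGGWGGWGU

Derivation:
Token 1: literal('G'). Output: "G"
Token 2: literal('W'). Output: "GW"
Token 3: backref(off=2, len=5) (overlapping!). Copied 'GWGWG' from pos 0. Output: "GWGWGWG"
Token 4: backref(off=7, len=8) (overlapping!). Copied 'GWGWGWGG' from pos 0. Output: "GWGWGWGGWGWGWGG"
Token 5: backref(off=3, len=5) (overlapping!). Copied 'WGGWG' from pos 12. Output: "GWGWGWGGWGWGWGGWGGWG"
Token 6: literal('U'). Output: "GWGWGWGGWGWGWGGWGGWGU"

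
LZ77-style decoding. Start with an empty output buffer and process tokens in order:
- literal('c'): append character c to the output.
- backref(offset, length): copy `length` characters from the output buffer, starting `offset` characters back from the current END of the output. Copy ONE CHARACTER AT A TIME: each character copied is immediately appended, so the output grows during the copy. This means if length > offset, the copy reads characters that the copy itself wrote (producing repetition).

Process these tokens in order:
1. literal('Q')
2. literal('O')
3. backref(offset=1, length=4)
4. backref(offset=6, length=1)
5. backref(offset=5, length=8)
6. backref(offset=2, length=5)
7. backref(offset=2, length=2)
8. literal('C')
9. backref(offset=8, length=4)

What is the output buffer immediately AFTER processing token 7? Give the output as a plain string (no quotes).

Answer: QOOOOOQOOOOQOOOOOOOOOO

Derivation:
Token 1: literal('Q'). Output: "Q"
Token 2: literal('O'). Output: "QO"
Token 3: backref(off=1, len=4) (overlapping!). Copied 'OOOO' from pos 1. Output: "QOOOOO"
Token 4: backref(off=6, len=1). Copied 'Q' from pos 0. Output: "QOOOOOQ"
Token 5: backref(off=5, len=8) (overlapping!). Copied 'OOOOQOOO' from pos 2. Output: "QOOOOOQOOOOQOOO"
Token 6: backref(off=2, len=5) (overlapping!). Copied 'OOOOO' from pos 13. Output: "QOOOOOQOOOOQOOOOOOOO"
Token 7: backref(off=2, len=2). Copied 'OO' from pos 18. Output: "QOOOOOQOOOOQOOOOOOOOOO"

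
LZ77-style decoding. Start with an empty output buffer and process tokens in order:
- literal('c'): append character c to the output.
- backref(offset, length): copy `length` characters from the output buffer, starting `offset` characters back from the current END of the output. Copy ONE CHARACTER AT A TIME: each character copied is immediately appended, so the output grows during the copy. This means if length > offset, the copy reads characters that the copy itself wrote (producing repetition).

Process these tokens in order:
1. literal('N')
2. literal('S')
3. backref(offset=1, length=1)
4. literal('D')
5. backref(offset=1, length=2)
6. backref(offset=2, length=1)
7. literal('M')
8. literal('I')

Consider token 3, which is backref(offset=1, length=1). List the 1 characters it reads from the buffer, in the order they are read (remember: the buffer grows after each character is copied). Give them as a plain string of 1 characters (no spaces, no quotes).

Token 1: literal('N'). Output: "N"
Token 2: literal('S'). Output: "NS"
Token 3: backref(off=1, len=1). Buffer before: "NS" (len 2)
  byte 1: read out[1]='S', append. Buffer now: "NSS"

Answer: S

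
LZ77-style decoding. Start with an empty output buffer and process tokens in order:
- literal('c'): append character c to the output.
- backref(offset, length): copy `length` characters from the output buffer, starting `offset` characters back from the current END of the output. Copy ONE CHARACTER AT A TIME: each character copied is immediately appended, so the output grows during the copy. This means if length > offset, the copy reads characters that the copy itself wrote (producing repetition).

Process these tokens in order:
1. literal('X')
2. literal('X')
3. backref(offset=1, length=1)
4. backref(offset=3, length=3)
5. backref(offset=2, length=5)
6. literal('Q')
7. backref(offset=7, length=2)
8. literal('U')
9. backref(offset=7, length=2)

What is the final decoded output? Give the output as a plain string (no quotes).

Token 1: literal('X'). Output: "X"
Token 2: literal('X'). Output: "XX"
Token 3: backref(off=1, len=1). Copied 'X' from pos 1. Output: "XXX"
Token 4: backref(off=3, len=3). Copied 'XXX' from pos 0. Output: "XXXXXX"
Token 5: backref(off=2, len=5) (overlapping!). Copied 'XXXXX' from pos 4. Output: "XXXXXXXXXXX"
Token 6: literal('Q'). Output: "XXXXXXXXXXXQ"
Token 7: backref(off=7, len=2). Copied 'XX' from pos 5. Output: "XXXXXXXXXXXQXX"
Token 8: literal('U'). Output: "XXXXXXXXXXXQXXU"
Token 9: backref(off=7, len=2). Copied 'XX' from pos 8. Output: "XXXXXXXXXXXQXXUXX"

Answer: XXXXXXXXXXXQXXUXX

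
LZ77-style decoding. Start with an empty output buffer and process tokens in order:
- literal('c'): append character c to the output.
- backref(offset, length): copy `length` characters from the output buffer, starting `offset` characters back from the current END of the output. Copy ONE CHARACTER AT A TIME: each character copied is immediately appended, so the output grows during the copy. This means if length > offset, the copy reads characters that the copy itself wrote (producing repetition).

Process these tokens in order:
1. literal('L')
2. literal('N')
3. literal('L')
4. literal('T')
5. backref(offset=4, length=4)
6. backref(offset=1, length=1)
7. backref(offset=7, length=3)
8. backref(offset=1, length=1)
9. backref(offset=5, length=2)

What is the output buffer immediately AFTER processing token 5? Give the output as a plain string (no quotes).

Answer: LNLTLNLT

Derivation:
Token 1: literal('L'). Output: "L"
Token 2: literal('N'). Output: "LN"
Token 3: literal('L'). Output: "LNL"
Token 4: literal('T'). Output: "LNLT"
Token 5: backref(off=4, len=4). Copied 'LNLT' from pos 0. Output: "LNLTLNLT"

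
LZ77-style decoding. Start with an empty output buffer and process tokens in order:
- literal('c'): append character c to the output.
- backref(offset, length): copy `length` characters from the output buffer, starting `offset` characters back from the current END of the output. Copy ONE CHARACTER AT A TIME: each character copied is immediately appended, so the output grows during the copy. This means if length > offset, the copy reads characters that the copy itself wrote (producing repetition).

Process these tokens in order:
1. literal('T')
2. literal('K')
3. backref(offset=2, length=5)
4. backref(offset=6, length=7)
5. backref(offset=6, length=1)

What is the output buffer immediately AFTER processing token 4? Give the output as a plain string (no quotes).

Answer: TKTKTKTKTKTKTK

Derivation:
Token 1: literal('T'). Output: "T"
Token 2: literal('K'). Output: "TK"
Token 3: backref(off=2, len=5) (overlapping!). Copied 'TKTKT' from pos 0. Output: "TKTKTKT"
Token 4: backref(off=6, len=7) (overlapping!). Copied 'KTKTKTK' from pos 1. Output: "TKTKTKTKTKTKTK"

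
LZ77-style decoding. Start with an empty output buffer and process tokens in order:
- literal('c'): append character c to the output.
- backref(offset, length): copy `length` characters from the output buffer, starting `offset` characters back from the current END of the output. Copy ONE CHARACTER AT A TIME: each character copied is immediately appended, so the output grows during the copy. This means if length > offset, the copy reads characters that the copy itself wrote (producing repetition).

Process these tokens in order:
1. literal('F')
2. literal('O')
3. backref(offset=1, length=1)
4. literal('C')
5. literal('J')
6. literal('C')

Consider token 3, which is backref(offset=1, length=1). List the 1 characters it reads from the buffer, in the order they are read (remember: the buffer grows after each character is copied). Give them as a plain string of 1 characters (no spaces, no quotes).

Token 1: literal('F'). Output: "F"
Token 2: literal('O'). Output: "FO"
Token 3: backref(off=1, len=1). Buffer before: "FO" (len 2)
  byte 1: read out[1]='O', append. Buffer now: "FOO"

Answer: O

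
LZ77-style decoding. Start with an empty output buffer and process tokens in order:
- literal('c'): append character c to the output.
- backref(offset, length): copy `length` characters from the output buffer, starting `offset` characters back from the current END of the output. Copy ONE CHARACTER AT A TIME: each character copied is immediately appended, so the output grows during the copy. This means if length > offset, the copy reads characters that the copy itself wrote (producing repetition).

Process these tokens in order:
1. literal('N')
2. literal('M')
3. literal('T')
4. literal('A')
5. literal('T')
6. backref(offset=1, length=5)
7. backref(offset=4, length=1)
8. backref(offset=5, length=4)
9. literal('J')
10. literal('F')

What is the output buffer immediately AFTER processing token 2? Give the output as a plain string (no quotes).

Answer: NM

Derivation:
Token 1: literal('N'). Output: "N"
Token 2: literal('M'). Output: "NM"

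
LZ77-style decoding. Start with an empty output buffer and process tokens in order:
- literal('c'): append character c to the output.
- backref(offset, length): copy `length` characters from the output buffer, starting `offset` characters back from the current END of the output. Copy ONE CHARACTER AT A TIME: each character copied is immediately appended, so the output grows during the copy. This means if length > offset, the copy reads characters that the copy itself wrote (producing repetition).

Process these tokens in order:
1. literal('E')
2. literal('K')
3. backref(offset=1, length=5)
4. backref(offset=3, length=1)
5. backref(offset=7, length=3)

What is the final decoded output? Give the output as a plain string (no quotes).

Token 1: literal('E'). Output: "E"
Token 2: literal('K'). Output: "EK"
Token 3: backref(off=1, len=5) (overlapping!). Copied 'KKKKK' from pos 1. Output: "EKKKKKK"
Token 4: backref(off=3, len=1). Copied 'K' from pos 4. Output: "EKKKKKKK"
Token 5: backref(off=7, len=3). Copied 'KKK' from pos 1. Output: "EKKKKKKKKKK"

Answer: EKKKKKKKKKK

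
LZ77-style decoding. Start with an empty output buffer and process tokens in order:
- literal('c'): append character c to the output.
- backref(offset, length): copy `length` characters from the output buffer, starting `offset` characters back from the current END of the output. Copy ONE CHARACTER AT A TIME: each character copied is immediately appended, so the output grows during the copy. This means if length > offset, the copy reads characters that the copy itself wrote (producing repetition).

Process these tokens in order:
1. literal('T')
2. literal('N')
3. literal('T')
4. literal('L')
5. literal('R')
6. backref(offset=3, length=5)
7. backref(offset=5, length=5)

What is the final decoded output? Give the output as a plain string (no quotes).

Token 1: literal('T'). Output: "T"
Token 2: literal('N'). Output: "TN"
Token 3: literal('T'). Output: "TNT"
Token 4: literal('L'). Output: "TNTL"
Token 5: literal('R'). Output: "TNTLR"
Token 6: backref(off=3, len=5) (overlapping!). Copied 'TLRTL' from pos 2. Output: "TNTLRTLRTL"
Token 7: backref(off=5, len=5). Copied 'TLRTL' from pos 5. Output: "TNTLRTLRTLTLRTL"

Answer: TNTLRTLRTLTLRTL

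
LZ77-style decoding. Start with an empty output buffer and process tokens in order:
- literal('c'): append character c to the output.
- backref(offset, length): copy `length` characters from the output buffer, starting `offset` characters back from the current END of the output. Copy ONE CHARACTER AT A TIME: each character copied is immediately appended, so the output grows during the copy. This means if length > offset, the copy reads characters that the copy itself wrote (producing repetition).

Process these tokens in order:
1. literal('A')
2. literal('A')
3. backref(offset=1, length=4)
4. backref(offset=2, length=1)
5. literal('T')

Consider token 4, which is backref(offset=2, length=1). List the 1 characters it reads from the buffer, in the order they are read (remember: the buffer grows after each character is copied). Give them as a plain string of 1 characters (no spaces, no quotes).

Answer: A

Derivation:
Token 1: literal('A'). Output: "A"
Token 2: literal('A'). Output: "AA"
Token 3: backref(off=1, len=4) (overlapping!). Copied 'AAAA' from pos 1. Output: "AAAAAA"
Token 4: backref(off=2, len=1). Buffer before: "AAAAAA" (len 6)
  byte 1: read out[4]='A', append. Buffer now: "AAAAAAA"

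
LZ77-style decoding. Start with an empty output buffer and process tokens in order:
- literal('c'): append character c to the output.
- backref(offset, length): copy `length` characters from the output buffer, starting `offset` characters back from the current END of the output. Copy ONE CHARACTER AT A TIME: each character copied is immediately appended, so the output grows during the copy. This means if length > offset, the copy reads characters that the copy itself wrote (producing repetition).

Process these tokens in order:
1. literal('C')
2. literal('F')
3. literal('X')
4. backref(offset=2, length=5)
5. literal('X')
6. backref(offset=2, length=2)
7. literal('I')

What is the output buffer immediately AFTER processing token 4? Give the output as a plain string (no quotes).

Token 1: literal('C'). Output: "C"
Token 2: literal('F'). Output: "CF"
Token 3: literal('X'). Output: "CFX"
Token 4: backref(off=2, len=5) (overlapping!). Copied 'FXFXF' from pos 1. Output: "CFXFXFXF"

Answer: CFXFXFXF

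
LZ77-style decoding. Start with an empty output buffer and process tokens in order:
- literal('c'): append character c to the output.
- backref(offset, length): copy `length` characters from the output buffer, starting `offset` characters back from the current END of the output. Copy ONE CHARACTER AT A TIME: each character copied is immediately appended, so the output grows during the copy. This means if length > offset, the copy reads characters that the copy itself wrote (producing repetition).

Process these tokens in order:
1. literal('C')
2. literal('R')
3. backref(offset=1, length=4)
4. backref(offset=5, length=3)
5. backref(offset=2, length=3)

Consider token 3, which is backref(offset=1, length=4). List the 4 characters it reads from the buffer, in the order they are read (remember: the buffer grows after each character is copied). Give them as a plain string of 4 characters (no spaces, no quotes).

Token 1: literal('C'). Output: "C"
Token 2: literal('R'). Output: "CR"
Token 3: backref(off=1, len=4). Buffer before: "CR" (len 2)
  byte 1: read out[1]='R', append. Buffer now: "CRR"
  byte 2: read out[2]='R', append. Buffer now: "CRRR"
  byte 3: read out[3]='R', append. Buffer now: "CRRRR"
  byte 4: read out[4]='R', append. Buffer now: "CRRRRR"

Answer: RRRR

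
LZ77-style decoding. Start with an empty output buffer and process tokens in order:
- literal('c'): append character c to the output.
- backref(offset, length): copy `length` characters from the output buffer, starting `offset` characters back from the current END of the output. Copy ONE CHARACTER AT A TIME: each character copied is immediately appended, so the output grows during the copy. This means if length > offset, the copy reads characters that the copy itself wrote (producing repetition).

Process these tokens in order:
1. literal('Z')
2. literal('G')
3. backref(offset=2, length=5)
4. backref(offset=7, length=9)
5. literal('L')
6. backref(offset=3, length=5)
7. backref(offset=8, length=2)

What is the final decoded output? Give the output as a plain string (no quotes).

Token 1: literal('Z'). Output: "Z"
Token 2: literal('G'). Output: "ZG"
Token 3: backref(off=2, len=5) (overlapping!). Copied 'ZGZGZ' from pos 0. Output: "ZGZGZGZ"
Token 4: backref(off=7, len=9) (overlapping!). Copied 'ZGZGZGZZG' from pos 0. Output: "ZGZGZGZZGZGZGZZG"
Token 5: literal('L'). Output: "ZGZGZGZZGZGZGZZGL"
Token 6: backref(off=3, len=5) (overlapping!). Copied 'ZGLZG' from pos 14. Output: "ZGZGZGZZGZGZGZZGLZGLZG"
Token 7: backref(off=8, len=2). Copied 'ZG' from pos 14. Output: "ZGZGZGZZGZGZGZZGLZGLZGZG"

Answer: ZGZGZGZZGZGZGZZGLZGLZGZG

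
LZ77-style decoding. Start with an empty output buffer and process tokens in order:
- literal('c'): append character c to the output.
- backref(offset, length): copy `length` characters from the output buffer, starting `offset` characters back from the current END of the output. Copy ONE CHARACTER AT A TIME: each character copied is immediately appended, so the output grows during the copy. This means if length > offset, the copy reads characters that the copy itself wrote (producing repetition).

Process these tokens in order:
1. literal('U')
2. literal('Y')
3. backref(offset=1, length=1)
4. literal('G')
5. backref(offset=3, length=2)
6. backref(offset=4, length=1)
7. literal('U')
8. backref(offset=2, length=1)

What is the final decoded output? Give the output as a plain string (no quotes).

Token 1: literal('U'). Output: "U"
Token 2: literal('Y'). Output: "UY"
Token 3: backref(off=1, len=1). Copied 'Y' from pos 1. Output: "UYY"
Token 4: literal('G'). Output: "UYYG"
Token 5: backref(off=3, len=2). Copied 'YY' from pos 1. Output: "UYYGYY"
Token 6: backref(off=4, len=1). Copied 'Y' from pos 2. Output: "UYYGYYY"
Token 7: literal('U'). Output: "UYYGYYYU"
Token 8: backref(off=2, len=1). Copied 'Y' from pos 6. Output: "UYYGYYYUY"

Answer: UYYGYYYUY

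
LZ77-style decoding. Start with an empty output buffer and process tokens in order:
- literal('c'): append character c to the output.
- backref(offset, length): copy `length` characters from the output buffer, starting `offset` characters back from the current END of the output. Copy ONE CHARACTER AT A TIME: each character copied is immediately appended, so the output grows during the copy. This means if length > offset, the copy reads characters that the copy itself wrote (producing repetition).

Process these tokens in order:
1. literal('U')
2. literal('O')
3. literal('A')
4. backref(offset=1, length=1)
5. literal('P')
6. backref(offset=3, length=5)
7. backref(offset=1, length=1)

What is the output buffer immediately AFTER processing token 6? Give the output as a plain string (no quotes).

Token 1: literal('U'). Output: "U"
Token 2: literal('O'). Output: "UO"
Token 3: literal('A'). Output: "UOA"
Token 4: backref(off=1, len=1). Copied 'A' from pos 2. Output: "UOAA"
Token 5: literal('P'). Output: "UOAAP"
Token 6: backref(off=3, len=5) (overlapping!). Copied 'AAPAA' from pos 2. Output: "UOAAPAAPAA"

Answer: UOAAPAAPAA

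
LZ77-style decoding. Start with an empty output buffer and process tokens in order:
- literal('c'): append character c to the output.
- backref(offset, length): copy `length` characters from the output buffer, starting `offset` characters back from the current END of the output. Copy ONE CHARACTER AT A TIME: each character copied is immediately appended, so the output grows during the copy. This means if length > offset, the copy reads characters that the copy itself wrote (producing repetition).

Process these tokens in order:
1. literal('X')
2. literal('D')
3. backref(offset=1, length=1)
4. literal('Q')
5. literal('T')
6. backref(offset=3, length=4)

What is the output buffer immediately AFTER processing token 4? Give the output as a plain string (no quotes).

Token 1: literal('X'). Output: "X"
Token 2: literal('D'). Output: "XD"
Token 3: backref(off=1, len=1). Copied 'D' from pos 1. Output: "XDD"
Token 4: literal('Q'). Output: "XDDQ"

Answer: XDDQ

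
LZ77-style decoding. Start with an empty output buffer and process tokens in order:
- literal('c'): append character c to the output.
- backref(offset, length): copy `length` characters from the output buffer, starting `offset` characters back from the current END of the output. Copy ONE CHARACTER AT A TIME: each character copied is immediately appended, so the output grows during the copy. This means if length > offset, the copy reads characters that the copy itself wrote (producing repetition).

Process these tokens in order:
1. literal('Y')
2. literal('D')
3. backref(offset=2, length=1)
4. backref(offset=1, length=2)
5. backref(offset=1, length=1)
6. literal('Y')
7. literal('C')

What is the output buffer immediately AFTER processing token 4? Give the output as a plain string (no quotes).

Answer: YDYYY

Derivation:
Token 1: literal('Y'). Output: "Y"
Token 2: literal('D'). Output: "YD"
Token 3: backref(off=2, len=1). Copied 'Y' from pos 0. Output: "YDY"
Token 4: backref(off=1, len=2) (overlapping!). Copied 'YY' from pos 2. Output: "YDYYY"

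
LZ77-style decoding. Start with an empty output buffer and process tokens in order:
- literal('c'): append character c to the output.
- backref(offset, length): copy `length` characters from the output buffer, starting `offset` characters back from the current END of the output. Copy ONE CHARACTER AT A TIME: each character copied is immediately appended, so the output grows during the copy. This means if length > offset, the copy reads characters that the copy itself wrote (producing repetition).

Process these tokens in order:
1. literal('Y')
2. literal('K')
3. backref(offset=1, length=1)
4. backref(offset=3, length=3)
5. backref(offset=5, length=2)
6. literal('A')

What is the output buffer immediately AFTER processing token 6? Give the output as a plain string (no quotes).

Answer: YKKYKKKKA

Derivation:
Token 1: literal('Y'). Output: "Y"
Token 2: literal('K'). Output: "YK"
Token 3: backref(off=1, len=1). Copied 'K' from pos 1. Output: "YKK"
Token 4: backref(off=3, len=3). Copied 'YKK' from pos 0. Output: "YKKYKK"
Token 5: backref(off=5, len=2). Copied 'KK' from pos 1. Output: "YKKYKKKK"
Token 6: literal('A'). Output: "YKKYKKKKA"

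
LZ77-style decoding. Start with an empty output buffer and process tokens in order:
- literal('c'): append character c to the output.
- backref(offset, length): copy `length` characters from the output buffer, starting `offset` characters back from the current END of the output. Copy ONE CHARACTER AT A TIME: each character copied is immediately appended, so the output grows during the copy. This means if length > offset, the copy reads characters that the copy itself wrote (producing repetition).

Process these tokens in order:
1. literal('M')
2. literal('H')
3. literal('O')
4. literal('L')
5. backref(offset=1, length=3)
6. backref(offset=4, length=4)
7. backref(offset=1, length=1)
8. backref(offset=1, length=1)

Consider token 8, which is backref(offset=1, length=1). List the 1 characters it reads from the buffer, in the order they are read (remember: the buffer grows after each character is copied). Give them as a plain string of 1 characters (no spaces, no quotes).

Token 1: literal('M'). Output: "M"
Token 2: literal('H'). Output: "MH"
Token 3: literal('O'). Output: "MHO"
Token 4: literal('L'). Output: "MHOL"
Token 5: backref(off=1, len=3) (overlapping!). Copied 'LLL' from pos 3. Output: "MHOLLLL"
Token 6: backref(off=4, len=4). Copied 'LLLL' from pos 3. Output: "MHOLLLLLLLL"
Token 7: backref(off=1, len=1). Copied 'L' from pos 10. Output: "MHOLLLLLLLLL"
Token 8: backref(off=1, len=1). Buffer before: "MHOLLLLLLLLL" (len 12)
  byte 1: read out[11]='L', append. Buffer now: "MHOLLLLLLLLLL"

Answer: L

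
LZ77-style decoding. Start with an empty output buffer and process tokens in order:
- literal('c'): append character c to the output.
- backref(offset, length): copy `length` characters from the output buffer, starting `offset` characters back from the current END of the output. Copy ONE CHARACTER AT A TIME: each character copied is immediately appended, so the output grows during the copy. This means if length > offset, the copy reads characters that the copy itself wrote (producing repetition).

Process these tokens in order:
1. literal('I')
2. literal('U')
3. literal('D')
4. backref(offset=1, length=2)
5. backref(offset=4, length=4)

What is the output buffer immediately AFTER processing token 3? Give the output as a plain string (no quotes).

Answer: IUD

Derivation:
Token 1: literal('I'). Output: "I"
Token 2: literal('U'). Output: "IU"
Token 3: literal('D'). Output: "IUD"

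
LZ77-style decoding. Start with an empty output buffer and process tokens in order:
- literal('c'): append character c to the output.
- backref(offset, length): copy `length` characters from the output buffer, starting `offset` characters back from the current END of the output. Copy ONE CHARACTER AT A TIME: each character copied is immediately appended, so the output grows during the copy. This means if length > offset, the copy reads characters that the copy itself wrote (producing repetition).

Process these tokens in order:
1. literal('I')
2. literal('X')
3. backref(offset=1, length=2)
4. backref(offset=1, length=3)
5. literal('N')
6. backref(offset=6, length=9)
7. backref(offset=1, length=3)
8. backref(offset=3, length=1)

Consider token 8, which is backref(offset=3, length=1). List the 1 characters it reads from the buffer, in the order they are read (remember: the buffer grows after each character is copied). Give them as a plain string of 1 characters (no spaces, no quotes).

Answer: X

Derivation:
Token 1: literal('I'). Output: "I"
Token 2: literal('X'). Output: "IX"
Token 3: backref(off=1, len=2) (overlapping!). Copied 'XX' from pos 1. Output: "IXXX"
Token 4: backref(off=1, len=3) (overlapping!). Copied 'XXX' from pos 3. Output: "IXXXXXX"
Token 5: literal('N'). Output: "IXXXXXXN"
Token 6: backref(off=6, len=9) (overlapping!). Copied 'XXXXXNXXX' from pos 2. Output: "IXXXXXXNXXXXXNXXX"
Token 7: backref(off=1, len=3) (overlapping!). Copied 'XXX' from pos 16. Output: "IXXXXXXNXXXXXNXXXXXX"
Token 8: backref(off=3, len=1). Buffer before: "IXXXXXXNXXXXXNXXXXXX" (len 20)
  byte 1: read out[17]='X', append. Buffer now: "IXXXXXXNXXXXXNXXXXXXX"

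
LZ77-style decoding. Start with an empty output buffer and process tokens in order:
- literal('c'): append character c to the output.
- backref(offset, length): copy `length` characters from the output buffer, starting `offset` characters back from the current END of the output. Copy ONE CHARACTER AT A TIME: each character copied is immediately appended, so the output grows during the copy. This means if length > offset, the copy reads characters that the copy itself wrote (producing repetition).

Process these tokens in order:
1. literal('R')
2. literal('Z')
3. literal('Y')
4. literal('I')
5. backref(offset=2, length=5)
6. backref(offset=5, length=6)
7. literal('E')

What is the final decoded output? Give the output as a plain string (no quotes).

Token 1: literal('R'). Output: "R"
Token 2: literal('Z'). Output: "RZ"
Token 3: literal('Y'). Output: "RZY"
Token 4: literal('I'). Output: "RZYI"
Token 5: backref(off=2, len=5) (overlapping!). Copied 'YIYIY' from pos 2. Output: "RZYIYIYIY"
Token 6: backref(off=5, len=6) (overlapping!). Copied 'YIYIYY' from pos 4. Output: "RZYIYIYIYYIYIYY"
Token 7: literal('E'). Output: "RZYIYIYIYYIYIYYE"

Answer: RZYIYIYIYYIYIYYE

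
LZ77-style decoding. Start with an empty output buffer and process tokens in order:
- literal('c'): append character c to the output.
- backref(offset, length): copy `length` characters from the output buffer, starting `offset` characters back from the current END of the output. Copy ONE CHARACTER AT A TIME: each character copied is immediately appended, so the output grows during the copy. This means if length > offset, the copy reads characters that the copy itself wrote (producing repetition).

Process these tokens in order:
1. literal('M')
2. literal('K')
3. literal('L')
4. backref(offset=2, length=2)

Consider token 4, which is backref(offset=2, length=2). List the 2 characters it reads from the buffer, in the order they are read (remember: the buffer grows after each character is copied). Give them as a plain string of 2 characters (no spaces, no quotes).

Token 1: literal('M'). Output: "M"
Token 2: literal('K'). Output: "MK"
Token 3: literal('L'). Output: "MKL"
Token 4: backref(off=2, len=2). Buffer before: "MKL" (len 3)
  byte 1: read out[1]='K', append. Buffer now: "MKLK"
  byte 2: read out[2]='L', append. Buffer now: "MKLKL"

Answer: KL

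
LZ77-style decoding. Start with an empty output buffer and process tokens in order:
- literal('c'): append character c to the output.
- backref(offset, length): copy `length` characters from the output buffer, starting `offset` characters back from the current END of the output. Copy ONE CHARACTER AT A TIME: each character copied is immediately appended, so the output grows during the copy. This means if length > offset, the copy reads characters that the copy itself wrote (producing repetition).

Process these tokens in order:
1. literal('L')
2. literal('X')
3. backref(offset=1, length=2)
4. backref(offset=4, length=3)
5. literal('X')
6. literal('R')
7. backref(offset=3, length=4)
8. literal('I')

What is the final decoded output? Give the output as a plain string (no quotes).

Token 1: literal('L'). Output: "L"
Token 2: literal('X'). Output: "LX"
Token 3: backref(off=1, len=2) (overlapping!). Copied 'XX' from pos 1. Output: "LXXX"
Token 4: backref(off=4, len=3). Copied 'LXX' from pos 0. Output: "LXXXLXX"
Token 5: literal('X'). Output: "LXXXLXXX"
Token 6: literal('R'). Output: "LXXXLXXXR"
Token 7: backref(off=3, len=4) (overlapping!). Copied 'XXRX' from pos 6. Output: "LXXXLXXXRXXRX"
Token 8: literal('I'). Output: "LXXXLXXXRXXRXI"

Answer: LXXXLXXXRXXRXI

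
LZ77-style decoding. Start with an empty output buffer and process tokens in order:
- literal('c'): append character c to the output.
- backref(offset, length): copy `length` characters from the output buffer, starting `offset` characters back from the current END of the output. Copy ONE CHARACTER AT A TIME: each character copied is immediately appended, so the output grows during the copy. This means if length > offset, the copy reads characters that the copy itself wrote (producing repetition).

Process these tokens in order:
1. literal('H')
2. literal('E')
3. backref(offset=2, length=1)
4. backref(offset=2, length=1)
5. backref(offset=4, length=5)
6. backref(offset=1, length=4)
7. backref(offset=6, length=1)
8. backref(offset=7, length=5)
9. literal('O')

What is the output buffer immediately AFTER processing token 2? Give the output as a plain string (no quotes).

Answer: HE

Derivation:
Token 1: literal('H'). Output: "H"
Token 2: literal('E'). Output: "HE"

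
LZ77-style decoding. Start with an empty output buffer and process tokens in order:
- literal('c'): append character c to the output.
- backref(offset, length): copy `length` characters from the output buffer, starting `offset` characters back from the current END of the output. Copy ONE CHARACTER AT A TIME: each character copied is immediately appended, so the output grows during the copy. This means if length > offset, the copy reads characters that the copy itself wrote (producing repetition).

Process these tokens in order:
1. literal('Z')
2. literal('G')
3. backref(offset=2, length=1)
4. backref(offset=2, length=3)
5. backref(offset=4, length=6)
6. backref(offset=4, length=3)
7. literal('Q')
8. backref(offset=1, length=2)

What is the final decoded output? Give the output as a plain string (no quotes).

Token 1: literal('Z'). Output: "Z"
Token 2: literal('G'). Output: "ZG"
Token 3: backref(off=2, len=1). Copied 'Z' from pos 0. Output: "ZGZ"
Token 4: backref(off=2, len=3) (overlapping!). Copied 'GZG' from pos 1. Output: "ZGZGZG"
Token 5: backref(off=4, len=6) (overlapping!). Copied 'ZGZGZG' from pos 2. Output: "ZGZGZGZGZGZG"
Token 6: backref(off=4, len=3). Copied 'ZGZ' from pos 8. Output: "ZGZGZGZGZGZGZGZ"
Token 7: literal('Q'). Output: "ZGZGZGZGZGZGZGZQ"
Token 8: backref(off=1, len=2) (overlapping!). Copied 'QQ' from pos 15. Output: "ZGZGZGZGZGZGZGZQQQ"

Answer: ZGZGZGZGZGZGZGZQQQ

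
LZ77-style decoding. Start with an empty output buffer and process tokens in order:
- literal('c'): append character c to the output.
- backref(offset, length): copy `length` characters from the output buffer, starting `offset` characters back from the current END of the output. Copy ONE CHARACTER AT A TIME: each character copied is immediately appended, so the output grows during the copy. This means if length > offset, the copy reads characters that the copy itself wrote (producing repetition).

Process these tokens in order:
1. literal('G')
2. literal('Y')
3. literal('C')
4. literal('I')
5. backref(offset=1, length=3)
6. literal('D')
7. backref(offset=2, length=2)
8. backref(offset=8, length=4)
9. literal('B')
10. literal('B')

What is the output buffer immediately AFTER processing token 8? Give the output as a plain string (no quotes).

Token 1: literal('G'). Output: "G"
Token 2: literal('Y'). Output: "GY"
Token 3: literal('C'). Output: "GYC"
Token 4: literal('I'). Output: "GYCI"
Token 5: backref(off=1, len=3) (overlapping!). Copied 'III' from pos 3. Output: "GYCIIII"
Token 6: literal('D'). Output: "GYCIIIID"
Token 7: backref(off=2, len=2). Copied 'ID' from pos 6. Output: "GYCIIIIDID"
Token 8: backref(off=8, len=4). Copied 'CIII' from pos 2. Output: "GYCIIIIDIDCIII"

Answer: GYCIIIIDIDCIII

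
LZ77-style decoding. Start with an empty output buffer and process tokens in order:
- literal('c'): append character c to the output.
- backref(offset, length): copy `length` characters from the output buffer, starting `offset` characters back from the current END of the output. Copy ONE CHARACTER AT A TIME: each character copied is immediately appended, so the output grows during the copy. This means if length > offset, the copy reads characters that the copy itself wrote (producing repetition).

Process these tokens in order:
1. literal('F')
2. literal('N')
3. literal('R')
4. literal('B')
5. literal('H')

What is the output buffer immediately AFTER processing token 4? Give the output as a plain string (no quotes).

Token 1: literal('F'). Output: "F"
Token 2: literal('N'). Output: "FN"
Token 3: literal('R'). Output: "FNR"
Token 4: literal('B'). Output: "FNRB"

Answer: FNRB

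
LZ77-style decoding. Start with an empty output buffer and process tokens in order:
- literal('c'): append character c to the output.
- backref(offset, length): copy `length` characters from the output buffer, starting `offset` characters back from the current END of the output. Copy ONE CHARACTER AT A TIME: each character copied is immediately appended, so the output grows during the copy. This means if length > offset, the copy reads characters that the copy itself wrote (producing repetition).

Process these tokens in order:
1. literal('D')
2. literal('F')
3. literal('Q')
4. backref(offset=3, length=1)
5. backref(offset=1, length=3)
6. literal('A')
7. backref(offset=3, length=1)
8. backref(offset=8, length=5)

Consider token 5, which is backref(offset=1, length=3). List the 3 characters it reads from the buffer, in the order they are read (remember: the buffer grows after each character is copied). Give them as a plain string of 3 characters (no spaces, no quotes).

Token 1: literal('D'). Output: "D"
Token 2: literal('F'). Output: "DF"
Token 3: literal('Q'). Output: "DFQ"
Token 4: backref(off=3, len=1). Copied 'D' from pos 0. Output: "DFQD"
Token 5: backref(off=1, len=3). Buffer before: "DFQD" (len 4)
  byte 1: read out[3]='D', append. Buffer now: "DFQDD"
  byte 2: read out[4]='D', append. Buffer now: "DFQDDD"
  byte 3: read out[5]='D', append. Buffer now: "DFQDDDD"

Answer: DDD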